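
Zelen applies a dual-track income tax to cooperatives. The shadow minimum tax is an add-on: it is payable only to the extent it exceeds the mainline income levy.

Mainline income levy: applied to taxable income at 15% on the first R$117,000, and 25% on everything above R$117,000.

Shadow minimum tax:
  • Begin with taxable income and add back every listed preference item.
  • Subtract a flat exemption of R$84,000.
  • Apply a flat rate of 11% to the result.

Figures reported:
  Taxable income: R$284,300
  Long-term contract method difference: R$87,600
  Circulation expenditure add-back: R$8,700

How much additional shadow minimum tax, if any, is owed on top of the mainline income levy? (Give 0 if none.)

R$0

Mainline income levy:
  R$117,000 × 15% = R$17,550
  R$167,300 × 25% = R$41,825
  → R$59,375

Shadow minimum tax:
  Adjusted income: R$284,300 + R$87,600 + R$8,700 = R$380,600
  Less exemption R$84,000 → base R$296,600
  R$296,600 × 11% = R$32,626

R$32,626 ≤ R$59,375, so no add-on is due.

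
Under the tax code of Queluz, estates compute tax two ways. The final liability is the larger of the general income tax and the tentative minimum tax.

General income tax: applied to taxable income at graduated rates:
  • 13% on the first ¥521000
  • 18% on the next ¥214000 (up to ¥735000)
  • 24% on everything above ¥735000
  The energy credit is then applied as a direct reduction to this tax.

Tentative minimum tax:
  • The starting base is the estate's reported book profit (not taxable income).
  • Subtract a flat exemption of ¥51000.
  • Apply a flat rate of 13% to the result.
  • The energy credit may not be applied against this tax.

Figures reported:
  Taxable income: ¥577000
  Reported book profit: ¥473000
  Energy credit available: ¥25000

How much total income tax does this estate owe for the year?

¥54860

Tentative minimum tax:
  Base (reported book profit): ¥473000
  Less exemption ¥51000 → base ¥422000
  ¥422000 × 13% = ¥54860

General income tax:
  ¥521000 × 13% = ¥67730
  ¥56000 × 18% = ¥10080
  → ¥77810
  Less energy credit ¥25000 → ¥52810

¥54860 > ¥52810, so the tentative minimum tax is the binding amount.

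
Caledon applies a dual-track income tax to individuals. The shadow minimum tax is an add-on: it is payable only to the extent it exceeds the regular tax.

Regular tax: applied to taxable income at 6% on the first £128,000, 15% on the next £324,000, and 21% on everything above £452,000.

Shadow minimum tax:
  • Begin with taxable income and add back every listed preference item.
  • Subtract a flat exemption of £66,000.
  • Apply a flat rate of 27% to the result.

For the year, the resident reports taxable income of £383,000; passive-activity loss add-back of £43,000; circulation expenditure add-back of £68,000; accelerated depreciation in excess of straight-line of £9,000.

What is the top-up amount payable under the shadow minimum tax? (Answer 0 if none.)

£72,060

Regular tax:
  £128,000 × 6% = £7,680
  £255,000 × 15% = £38,250
  → £45,930

Shadow minimum tax:
  Adjusted income: £383,000 + £43,000 + £68,000 + £9,000 = £503,000
  Less exemption £66,000 → base £437,000
  £437,000 × 27% = £117,990

Excess of shadow minimum tax over regular tax: £117,990 − £45,930 = £72,060.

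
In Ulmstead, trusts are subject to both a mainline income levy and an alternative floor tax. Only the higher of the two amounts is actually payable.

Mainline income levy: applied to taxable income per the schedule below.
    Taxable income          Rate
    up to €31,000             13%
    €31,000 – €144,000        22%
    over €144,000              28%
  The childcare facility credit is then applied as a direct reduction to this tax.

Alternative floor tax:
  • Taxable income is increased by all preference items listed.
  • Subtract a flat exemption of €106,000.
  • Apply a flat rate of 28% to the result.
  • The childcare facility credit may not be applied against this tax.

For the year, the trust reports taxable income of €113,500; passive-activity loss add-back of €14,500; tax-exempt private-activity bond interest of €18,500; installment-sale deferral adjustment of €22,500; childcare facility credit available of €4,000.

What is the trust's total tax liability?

€18,180

Mainline income levy:
  €31,000 × 13% = €4,030
  €82,500 × 22% = €18,150
  → €22,180
  Less childcare facility credit €4,000 → €18,180

Alternative floor tax:
  Adjusted income: €113,500 + €14,500 + €18,500 + €22,500 = €169,000
  Less exemption €106,000 → base €63,000
  €63,000 × 28% = €17,640

€18,180 > €17,640, so the mainline income levy governs.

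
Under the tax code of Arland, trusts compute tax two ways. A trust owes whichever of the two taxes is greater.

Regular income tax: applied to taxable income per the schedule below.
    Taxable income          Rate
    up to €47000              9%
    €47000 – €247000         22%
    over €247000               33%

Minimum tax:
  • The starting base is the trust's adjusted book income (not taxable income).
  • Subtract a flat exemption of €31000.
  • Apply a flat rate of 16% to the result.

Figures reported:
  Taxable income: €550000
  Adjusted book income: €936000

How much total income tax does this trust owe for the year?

Minimum tax:
  Base (adjusted book income): €936000
  Less exemption €31000 → base €905000
  €905000 × 16% = €144800

Regular income tax:
  €47000 × 9% = €4230
  €200000 × 22% = €44000
  €303000 × 33% = €99990
  → €148220

€148220 > €144800, so the regular income tax governs.

€148220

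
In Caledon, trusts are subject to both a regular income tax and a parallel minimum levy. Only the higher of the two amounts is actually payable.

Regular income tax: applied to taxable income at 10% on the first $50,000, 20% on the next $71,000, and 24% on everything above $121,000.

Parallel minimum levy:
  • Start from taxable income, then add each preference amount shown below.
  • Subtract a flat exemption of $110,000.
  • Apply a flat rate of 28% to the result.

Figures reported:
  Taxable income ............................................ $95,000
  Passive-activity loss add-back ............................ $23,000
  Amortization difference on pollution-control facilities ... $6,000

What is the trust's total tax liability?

Parallel minimum levy:
  Adjusted income: $95,000 + $23,000 + $6,000 = $124,000
  Less exemption $110,000 → base $14,000
  $14,000 × 28% = $3,920

Regular income tax:
  $50,000 × 10% = $5,000
  $45,000 × 20% = $9,000
  → $14,000

$14,000 > $3,920, so the regular income tax governs.

$14,000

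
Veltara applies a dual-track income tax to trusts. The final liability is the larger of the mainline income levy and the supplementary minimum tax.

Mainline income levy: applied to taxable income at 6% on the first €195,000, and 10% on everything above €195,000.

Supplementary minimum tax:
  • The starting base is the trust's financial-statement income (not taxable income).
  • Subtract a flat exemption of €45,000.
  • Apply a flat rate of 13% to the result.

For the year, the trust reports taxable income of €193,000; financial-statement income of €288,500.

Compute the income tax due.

Supplementary minimum tax:
  Base (financial-statement income): €288,500
  Less exemption €45,000 → base €243,500
  €243,500 × 13% = €31,655

Mainline income levy:
  €193,000 × 6% = €11,580

€31,655 > €11,580, so the supplementary minimum tax is the binding amount.

€31,655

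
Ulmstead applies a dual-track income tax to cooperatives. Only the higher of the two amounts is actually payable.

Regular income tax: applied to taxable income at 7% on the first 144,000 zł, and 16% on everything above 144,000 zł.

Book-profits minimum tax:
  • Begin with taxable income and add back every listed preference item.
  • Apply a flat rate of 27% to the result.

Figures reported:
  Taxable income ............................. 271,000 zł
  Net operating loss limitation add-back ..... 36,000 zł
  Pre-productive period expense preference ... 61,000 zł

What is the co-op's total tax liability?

Regular income tax:
  144,000 zł × 7% = 10,080 zł
  127,000 zł × 16% = 20,320 zł
  → 30,400 zł

Book-profits minimum tax:
  Adjusted income: 271,000 zł + 36,000 zł + 61,000 zł = 368,000 zł
  368,000 zł × 27% = 99,360 zł

99,360 zł > 30,400 zł, so the book-profits minimum tax is the binding amount.

99,360 zł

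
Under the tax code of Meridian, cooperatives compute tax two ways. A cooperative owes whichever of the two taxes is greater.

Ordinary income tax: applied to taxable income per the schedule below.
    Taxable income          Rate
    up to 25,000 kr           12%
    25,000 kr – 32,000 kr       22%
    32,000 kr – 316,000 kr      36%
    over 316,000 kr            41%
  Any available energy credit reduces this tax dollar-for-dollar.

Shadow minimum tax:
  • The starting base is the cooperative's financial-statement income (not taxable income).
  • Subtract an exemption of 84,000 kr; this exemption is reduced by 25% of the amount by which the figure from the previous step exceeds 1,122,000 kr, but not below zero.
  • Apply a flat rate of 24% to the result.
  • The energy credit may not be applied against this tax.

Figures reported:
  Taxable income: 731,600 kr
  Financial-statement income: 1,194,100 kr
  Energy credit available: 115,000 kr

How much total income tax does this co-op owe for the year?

270,750 kr

Ordinary income tax:
  25,000 kr × 12% = 3,000 kr
  7,000 kr × 22% = 1,540 kr
  284,000 kr × 36% = 102,240 kr
  415,600 kr × 41% = 170,396 kr
  → 277,176 kr
  Less energy credit 115,000 kr → 162,176 kr

Shadow minimum tax:
  Base (financial-statement income): 1,194,100 kr
  Exemption: 84,000 kr − 25% × (1,194,100 kr − 1,122,000 kr) = 84,000 kr − 18,025 kr = 65,975 kr
  Base: 1,194,100 kr − 65,975 kr = 1,128,125 kr
  1,128,125 kr × 24% = 270,750 kr

270,750 kr > 162,176 kr, so the shadow minimum tax is the binding amount.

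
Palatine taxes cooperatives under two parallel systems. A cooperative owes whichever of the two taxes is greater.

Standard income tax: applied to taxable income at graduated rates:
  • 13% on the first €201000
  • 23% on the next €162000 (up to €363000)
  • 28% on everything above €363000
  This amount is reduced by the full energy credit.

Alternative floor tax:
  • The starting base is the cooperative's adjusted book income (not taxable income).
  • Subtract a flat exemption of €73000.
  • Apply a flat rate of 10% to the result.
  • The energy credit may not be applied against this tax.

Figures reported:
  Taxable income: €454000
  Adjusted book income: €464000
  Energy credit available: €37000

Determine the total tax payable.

Alternative floor tax:
  Base (adjusted book income): €464000
  Less exemption €73000 → base €391000
  €391000 × 10% = €39100

Standard income tax:
  €201000 × 13% = €26130
  €162000 × 23% = €37260
  €91000 × 28% = €25480
  → €88870
  Less energy credit €37000 → €51870

€51870 > €39100, so the standard income tax governs.

€51870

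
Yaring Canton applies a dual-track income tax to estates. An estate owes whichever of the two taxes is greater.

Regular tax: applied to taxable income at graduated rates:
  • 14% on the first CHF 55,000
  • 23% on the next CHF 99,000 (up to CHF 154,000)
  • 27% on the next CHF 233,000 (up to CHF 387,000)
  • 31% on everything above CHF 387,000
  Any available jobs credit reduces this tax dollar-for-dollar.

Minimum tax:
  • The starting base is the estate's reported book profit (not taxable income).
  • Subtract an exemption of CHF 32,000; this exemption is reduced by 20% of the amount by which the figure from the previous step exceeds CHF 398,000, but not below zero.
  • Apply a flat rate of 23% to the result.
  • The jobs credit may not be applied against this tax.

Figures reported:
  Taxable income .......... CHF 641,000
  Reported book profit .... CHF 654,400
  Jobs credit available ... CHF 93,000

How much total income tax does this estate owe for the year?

Regular tax:
  CHF 55,000 × 14% = CHF 7,700
  CHF 99,000 × 23% = CHF 22,770
  CHF 233,000 × 27% = CHF 62,910
  CHF 254,000 × 31% = CHF 78,740
  → CHF 172,120
  Less jobs credit CHF 93,000 → CHF 79,120

Minimum tax:
  Base (reported book profit): CHF 654,400
  Exemption: 20% × (CHF 654,400 − CHF 398,000) = CHF 51,280 ≥ CHF 32,000, so the exemption is fully phased out
  Base: CHF 654,400 − CHF 0 = CHF 654,400
  CHF 654,400 × 23% = CHF 150,512

CHF 150,512 > CHF 79,120, so the minimum tax is the binding amount.

CHF 150,512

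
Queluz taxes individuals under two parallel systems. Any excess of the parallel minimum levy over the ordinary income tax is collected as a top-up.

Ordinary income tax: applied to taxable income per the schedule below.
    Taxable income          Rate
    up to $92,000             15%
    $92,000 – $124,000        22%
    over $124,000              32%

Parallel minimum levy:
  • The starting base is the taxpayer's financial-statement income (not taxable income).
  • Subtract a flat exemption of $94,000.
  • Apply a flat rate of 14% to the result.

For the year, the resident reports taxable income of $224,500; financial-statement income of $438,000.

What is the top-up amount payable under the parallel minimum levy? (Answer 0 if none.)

Ordinary income tax:
  $92,000 × 15% = $13,800
  $32,000 × 22% = $7,040
  $100,500 × 32% = $32,160
  → $53,000

Parallel minimum levy:
  Base (financial-statement income): $438,000
  Less exemption $94,000 → base $344,000
  $344,000 × 14% = $48,160

$48,160 ≤ $53,000, so no add-on is due.

$0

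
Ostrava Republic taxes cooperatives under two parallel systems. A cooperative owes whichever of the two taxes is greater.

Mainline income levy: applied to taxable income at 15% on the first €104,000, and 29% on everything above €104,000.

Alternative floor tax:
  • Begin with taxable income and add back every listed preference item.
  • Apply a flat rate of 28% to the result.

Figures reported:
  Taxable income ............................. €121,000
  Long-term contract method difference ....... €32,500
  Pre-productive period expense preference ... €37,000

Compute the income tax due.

Mainline income levy:
  €104,000 × 15% = €15,600
  €17,000 × 29% = €4,930
  → €20,530

Alternative floor tax:
  Adjusted income: €121,000 + €32,500 + €37,000 = €190,500
  €190,500 × 28% = €53,340

€53,340 > €20,530, so the alternative floor tax is the binding amount.

€53,340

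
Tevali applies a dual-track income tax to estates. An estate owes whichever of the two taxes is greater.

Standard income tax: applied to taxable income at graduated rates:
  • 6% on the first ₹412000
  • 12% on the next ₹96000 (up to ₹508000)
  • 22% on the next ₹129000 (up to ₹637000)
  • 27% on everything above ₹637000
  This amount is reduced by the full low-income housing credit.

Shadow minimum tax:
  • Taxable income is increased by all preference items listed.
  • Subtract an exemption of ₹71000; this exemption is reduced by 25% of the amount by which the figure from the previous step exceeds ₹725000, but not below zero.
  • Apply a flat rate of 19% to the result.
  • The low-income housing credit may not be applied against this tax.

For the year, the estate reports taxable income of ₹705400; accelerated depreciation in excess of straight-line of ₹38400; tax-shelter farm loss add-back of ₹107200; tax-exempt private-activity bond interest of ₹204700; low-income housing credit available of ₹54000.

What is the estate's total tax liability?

₹200583

Standard income tax:
  ₹412000 × 6% = ₹24720
  ₹96000 × 12% = ₹11520
  ₹129000 × 22% = ₹28380
  ₹68400 × 27% = ₹18468
  → ₹83088
  Less low-income housing credit ₹54000 → ₹29088

Shadow minimum tax:
  Adjusted income: ₹705400 + ₹38400 + ₹107200 + ₹204700 = ₹1055700
  Exemption: 25% × (₹1055700 − ₹725000) = ₹82675 ≥ ₹71000, so the exemption is fully phased out
  Base: ₹1055700 − ₹0 = ₹1055700
  ₹1055700 × 19% = ₹200583

₹200583 > ₹29088, so the shadow minimum tax is the binding amount.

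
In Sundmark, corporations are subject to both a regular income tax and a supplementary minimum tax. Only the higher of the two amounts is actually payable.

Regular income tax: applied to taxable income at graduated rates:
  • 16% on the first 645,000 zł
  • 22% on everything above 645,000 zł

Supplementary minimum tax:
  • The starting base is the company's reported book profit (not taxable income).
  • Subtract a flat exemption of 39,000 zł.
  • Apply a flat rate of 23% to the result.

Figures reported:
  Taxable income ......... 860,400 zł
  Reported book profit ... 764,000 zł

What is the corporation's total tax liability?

Supplementary minimum tax:
  Base (reported book profit): 764,000 zł
  Less exemption 39,000 zł → base 725,000 zł
  725,000 zł × 23% = 166,750 zł

Regular income tax:
  645,000 zł × 16% = 103,200 zł
  215,400 zł × 22% = 47,388 zł
  → 150,588 zł

166,750 zł > 150,588 zł, so the supplementary minimum tax is the binding amount.

166,750 zł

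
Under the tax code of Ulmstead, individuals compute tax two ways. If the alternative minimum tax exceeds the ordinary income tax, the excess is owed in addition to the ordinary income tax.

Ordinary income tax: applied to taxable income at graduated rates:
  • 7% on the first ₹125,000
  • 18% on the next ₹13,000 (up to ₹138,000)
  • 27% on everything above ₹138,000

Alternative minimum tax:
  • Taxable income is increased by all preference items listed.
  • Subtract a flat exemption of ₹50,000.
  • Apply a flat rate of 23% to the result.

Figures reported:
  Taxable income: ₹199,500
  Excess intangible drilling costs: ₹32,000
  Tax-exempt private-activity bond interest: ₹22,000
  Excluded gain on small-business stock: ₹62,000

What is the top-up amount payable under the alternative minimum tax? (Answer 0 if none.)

Ordinary income tax:
  ₹125,000 × 7% = ₹8,750
  ₹13,000 × 18% = ₹2,340
  ₹61,500 × 27% = ₹16,605
  → ₹27,695

Alternative minimum tax:
  Adjusted income: ₹199,500 + ₹32,000 + ₹22,000 + ₹62,000 = ₹315,500
  Less exemption ₹50,000 → base ₹265,500
  ₹265,500 × 23% = ₹61,065

Excess of alternative minimum tax over ordinary income tax: ₹61,065 − ₹27,695 = ₹33,370.

₹33,370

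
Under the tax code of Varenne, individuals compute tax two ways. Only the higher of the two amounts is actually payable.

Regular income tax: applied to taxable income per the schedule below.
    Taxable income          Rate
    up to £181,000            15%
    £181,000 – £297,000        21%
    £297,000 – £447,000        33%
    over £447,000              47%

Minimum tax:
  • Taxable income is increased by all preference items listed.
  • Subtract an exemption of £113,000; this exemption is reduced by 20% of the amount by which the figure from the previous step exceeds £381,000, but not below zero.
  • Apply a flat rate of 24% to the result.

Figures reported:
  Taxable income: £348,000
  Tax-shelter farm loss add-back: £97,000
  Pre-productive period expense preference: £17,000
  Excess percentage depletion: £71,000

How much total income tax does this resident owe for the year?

Minimum tax:
  Adjusted income: £348,000 + £97,000 + £17,000 + £71,000 = £533,000
  Exemption: £113,000 − 20% × (£533,000 − £381,000) = £113,000 − £30,400 = £82,600
  Base: £533,000 − £82,600 = £450,400
  £450,400 × 24% = £108,096

Regular income tax:
  £181,000 × 15% = £27,150
  £116,000 × 21% = £24,360
  £51,000 × 33% = £16,830
  → £68,340

£108,096 > £68,340, so the minimum tax is the binding amount.

£108,096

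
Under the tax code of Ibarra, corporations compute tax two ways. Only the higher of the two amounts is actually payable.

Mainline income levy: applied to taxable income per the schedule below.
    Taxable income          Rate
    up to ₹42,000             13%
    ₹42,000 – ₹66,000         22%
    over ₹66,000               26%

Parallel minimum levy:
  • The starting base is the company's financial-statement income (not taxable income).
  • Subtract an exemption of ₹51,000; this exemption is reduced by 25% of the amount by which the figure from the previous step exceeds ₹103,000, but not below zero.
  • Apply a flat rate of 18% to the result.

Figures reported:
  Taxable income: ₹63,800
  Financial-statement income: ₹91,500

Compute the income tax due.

Mainline income levy:
  ₹42,000 × 13% = ₹5,460
  ₹21,800 × 22% = ₹4,796
  → ₹10,256

Parallel minimum levy:
  Base (financial-statement income): ₹91,500
  Exemption: ₹91,500 ≤ ₹103,000, so full ₹51,000 applies
  Base: ₹91,500 − ₹51,000 = ₹40,500
  ₹40,500 × 18% = ₹7,290

₹10,256 > ₹7,290, so the mainline income levy governs.

₹10,256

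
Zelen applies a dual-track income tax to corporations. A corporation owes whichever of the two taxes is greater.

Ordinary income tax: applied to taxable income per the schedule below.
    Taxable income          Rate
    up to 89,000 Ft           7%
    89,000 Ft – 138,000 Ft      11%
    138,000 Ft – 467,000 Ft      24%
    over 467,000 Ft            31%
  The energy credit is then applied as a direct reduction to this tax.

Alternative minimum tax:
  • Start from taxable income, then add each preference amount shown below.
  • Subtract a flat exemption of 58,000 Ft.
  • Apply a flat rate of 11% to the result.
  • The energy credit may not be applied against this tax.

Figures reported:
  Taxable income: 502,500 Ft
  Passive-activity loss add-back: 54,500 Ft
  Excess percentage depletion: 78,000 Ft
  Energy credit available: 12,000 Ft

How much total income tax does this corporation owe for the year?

Alternative minimum tax:
  Adjusted income: 502,500 Ft + 54,500 Ft + 78,000 Ft = 635,000 Ft
  Less exemption 58,000 Ft → base 577,000 Ft
  577,000 Ft × 11% = 63,470 Ft

Ordinary income tax:
  89,000 Ft × 7% = 6,230 Ft
  49,000 Ft × 11% = 5,390 Ft
  329,000 Ft × 24% = 78,960 Ft
  35,500 Ft × 31% = 11,005 Ft
  → 101,585 Ft
  Less energy credit 12,000 Ft → 89,585 Ft

89,585 Ft > 63,470 Ft, so the ordinary income tax governs.

89,585 Ft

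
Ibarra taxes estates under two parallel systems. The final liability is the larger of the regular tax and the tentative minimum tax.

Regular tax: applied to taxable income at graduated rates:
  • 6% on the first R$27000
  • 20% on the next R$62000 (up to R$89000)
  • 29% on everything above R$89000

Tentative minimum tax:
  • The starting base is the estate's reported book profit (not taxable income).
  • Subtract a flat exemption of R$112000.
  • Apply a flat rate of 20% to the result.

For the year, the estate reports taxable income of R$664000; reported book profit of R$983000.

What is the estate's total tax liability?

Regular tax:
  R$27000 × 6% = R$1620
  R$62000 × 20% = R$12400
  R$575000 × 29% = R$166750
  → R$180770

Tentative minimum tax:
  Base (reported book profit): R$983000
  Less exemption R$112000 → base R$871000
  R$871000 × 20% = R$174200

R$180770 > R$174200, so the regular tax governs.

R$180770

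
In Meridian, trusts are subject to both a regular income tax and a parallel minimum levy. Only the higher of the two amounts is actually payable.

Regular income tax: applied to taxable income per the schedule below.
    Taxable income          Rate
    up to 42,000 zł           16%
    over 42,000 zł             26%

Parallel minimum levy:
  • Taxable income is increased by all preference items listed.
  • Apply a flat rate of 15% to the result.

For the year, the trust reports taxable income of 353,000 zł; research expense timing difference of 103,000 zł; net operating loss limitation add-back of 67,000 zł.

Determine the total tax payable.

87,580 zł

Parallel minimum levy:
  Adjusted income: 353,000 zł + 103,000 zł + 67,000 zł = 523,000 zł
  523,000 zł × 15% = 78,450 zł

Regular income tax:
  42,000 zł × 16% = 6,720 zł
  311,000 zł × 26% = 80,860 zł
  → 87,580 zł

87,580 zł > 78,450 zł, so the regular income tax governs.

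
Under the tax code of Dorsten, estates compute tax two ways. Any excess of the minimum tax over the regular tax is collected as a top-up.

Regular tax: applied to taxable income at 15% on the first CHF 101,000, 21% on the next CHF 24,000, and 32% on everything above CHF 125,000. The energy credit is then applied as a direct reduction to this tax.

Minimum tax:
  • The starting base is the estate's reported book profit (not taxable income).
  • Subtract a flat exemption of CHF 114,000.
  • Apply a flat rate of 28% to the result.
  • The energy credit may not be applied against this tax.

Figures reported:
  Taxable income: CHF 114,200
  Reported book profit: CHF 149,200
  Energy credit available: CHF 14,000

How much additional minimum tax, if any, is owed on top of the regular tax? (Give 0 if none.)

CHF 5,934

Minimum tax:
  Base (reported book profit): CHF 149,200
  Less exemption CHF 114,000 → base CHF 35,200
  CHF 35,200 × 28% = CHF 9,856

Regular tax:
  CHF 101,000 × 15% = CHF 15,150
  CHF 13,200 × 21% = CHF 2,772
  → CHF 17,922
  Less energy credit CHF 14,000 → CHF 3,922

Excess of minimum tax over regular tax: CHF 9,856 − CHF 3,922 = CHF 5,934.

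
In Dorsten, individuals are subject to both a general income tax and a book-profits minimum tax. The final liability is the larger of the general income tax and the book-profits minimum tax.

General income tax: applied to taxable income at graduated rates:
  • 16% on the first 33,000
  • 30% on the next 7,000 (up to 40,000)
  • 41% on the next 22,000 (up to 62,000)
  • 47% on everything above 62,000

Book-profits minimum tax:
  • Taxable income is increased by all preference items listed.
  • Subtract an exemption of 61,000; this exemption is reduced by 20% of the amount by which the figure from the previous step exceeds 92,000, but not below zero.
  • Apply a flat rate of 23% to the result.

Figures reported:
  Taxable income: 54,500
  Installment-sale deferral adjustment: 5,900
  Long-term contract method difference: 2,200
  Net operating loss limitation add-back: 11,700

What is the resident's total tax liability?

General income tax:
  33,000 × 16% = 5,280
  7,000 × 30% = 2,100
  14,500 × 41% = 5,945
  → 13,325

Book-profits minimum tax:
  Adjusted income: 54,500 + 5,900 + 2,200 + 11,700 = 74,300
  Exemption: 74,300 ≤ 92,000, so full 61,000 applies
  Base: 74,300 − 61,000 = 13,300
  13,300 × 23% = 3,059

13,325 > 3,059, so the general income tax governs.

13,325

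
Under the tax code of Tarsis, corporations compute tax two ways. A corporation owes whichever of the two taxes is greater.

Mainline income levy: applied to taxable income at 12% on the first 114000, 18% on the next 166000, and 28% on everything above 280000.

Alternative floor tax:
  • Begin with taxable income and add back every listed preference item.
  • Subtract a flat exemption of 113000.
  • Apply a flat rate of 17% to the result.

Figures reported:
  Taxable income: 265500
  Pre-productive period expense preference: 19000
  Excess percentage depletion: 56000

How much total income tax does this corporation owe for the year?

Alternative floor tax:
  Adjusted income: 265500 + 19000 + 56000 = 340500
  Less exemption 113000 → base 227500
  227500 × 17% = 38675

Mainline income levy:
  114000 × 12% = 13680
  151500 × 18% = 27270
  → 40950

40950 > 38675, so the mainline income levy governs.

40950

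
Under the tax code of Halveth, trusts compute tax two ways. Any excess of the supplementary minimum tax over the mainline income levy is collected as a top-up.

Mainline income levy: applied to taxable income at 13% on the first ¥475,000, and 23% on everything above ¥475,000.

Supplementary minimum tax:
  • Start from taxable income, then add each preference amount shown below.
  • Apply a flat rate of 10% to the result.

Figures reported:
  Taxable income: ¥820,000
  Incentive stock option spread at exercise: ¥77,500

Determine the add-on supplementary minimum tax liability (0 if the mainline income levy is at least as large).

Mainline income levy:
  ¥475,000 × 13% = ¥61,750
  ¥345,000 × 23% = ¥79,350
  → ¥141,100

Supplementary minimum tax:
  Adjusted income: ¥820,000 + ¥77,500 = ¥897,500
  ¥897,500 × 10% = ¥89,750

¥89,750 ≤ ¥141,100, so no add-on is due.

¥0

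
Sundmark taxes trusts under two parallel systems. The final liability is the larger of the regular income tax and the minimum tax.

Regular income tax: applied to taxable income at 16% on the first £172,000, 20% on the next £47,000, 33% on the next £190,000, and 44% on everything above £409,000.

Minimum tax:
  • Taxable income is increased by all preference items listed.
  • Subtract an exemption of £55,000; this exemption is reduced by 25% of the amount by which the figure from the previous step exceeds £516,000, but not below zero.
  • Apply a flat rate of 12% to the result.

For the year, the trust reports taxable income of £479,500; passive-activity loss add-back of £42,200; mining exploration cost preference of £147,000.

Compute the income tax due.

£130,640

Regular income tax:
  £172,000 × 16% = £27,520
  £47,000 × 20% = £9,400
  £190,000 × 33% = £62,700
  £70,500 × 44% = £31,020
  → £130,640

Minimum tax:
  Adjusted income: £479,500 + £42,200 + £147,000 = £668,700
  Exemption: £55,000 − 25% × (£668,700 − £516,000) = £55,000 − £38,175 = £16,825
  Base: £668,700 − £16,825 = £651,875
  £651,875 × 12% = £78,225

£130,640 > £78,225, so the regular income tax governs.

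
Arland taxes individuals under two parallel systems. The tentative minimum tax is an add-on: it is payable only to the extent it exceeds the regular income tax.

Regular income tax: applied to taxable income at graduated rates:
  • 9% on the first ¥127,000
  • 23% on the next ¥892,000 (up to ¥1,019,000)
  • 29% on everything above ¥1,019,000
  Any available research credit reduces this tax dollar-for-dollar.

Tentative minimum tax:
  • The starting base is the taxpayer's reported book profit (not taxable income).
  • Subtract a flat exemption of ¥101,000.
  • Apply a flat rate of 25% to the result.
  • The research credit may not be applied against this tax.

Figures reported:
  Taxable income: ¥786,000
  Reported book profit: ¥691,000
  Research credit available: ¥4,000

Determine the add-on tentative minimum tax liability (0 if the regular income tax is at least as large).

Tentative minimum tax:
  Base (reported book profit): ¥691,000
  Less exemption ¥101,000 → base ¥590,000
  ¥590,000 × 25% = ¥147,500

Regular income tax:
  ¥127,000 × 9% = ¥11,430
  ¥659,000 × 23% = ¥151,570
  → ¥163,000
  Less research credit ¥4,000 → ¥159,000

¥147,500 ≤ ¥159,000, so no add-on is due.

¥0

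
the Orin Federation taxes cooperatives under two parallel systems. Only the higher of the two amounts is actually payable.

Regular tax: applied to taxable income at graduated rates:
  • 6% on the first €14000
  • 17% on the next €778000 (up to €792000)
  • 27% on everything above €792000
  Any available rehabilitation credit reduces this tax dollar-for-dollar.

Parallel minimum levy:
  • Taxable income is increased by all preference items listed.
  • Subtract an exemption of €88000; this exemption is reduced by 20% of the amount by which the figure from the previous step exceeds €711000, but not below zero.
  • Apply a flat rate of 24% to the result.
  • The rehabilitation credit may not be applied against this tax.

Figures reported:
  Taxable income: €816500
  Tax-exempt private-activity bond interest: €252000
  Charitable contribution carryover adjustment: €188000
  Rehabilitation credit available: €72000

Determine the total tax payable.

Regular tax:
  €14000 × 6% = €840
  €778000 × 17% = €132260
  €24500 × 27% = €6615
  → €139715
  Less rehabilitation credit €72000 → €67715

Parallel minimum levy:
  Adjusted income: €816500 + €252000 + €188000 = €1256500
  Exemption: 20% × (€1256500 − €711000) = €109100 ≥ €88000, so the exemption is fully phased out
  Base: €1256500 − €0 = €1256500
  €1256500 × 24% = €301560

€301560 > €67715, so the parallel minimum levy is the binding amount.

€301560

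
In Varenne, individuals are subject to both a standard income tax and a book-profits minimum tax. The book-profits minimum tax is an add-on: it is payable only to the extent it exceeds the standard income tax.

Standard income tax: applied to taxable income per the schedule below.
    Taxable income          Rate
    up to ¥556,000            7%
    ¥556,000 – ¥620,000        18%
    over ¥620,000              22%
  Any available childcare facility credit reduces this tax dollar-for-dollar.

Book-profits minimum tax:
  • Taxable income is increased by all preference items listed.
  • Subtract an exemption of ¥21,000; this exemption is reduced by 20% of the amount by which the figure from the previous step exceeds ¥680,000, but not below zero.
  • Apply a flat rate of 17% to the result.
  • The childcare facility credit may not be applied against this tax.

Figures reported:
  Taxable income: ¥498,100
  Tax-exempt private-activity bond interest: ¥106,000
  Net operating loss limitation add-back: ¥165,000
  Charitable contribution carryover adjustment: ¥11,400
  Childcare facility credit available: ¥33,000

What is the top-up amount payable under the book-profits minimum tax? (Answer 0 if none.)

¥130,665

Book-profits minimum tax:
  Adjusted income: ¥498,100 + ¥106,000 + ¥165,000 + ¥11,400 = ¥780,500
  Exemption: ¥21,000 − 20% × (¥780,500 − ¥680,000) = ¥21,000 − ¥20,100 = ¥900
  Base: ¥780,500 − ¥900 = ¥779,600
  ¥779,600 × 17% = ¥132,532

Standard income tax:
  ¥498,100 × 7% = ¥34,867
  Less childcare facility credit ¥33,000 → ¥1,867

Excess of book-profits minimum tax over standard income tax: ¥132,532 − ¥1,867 = ¥130,665.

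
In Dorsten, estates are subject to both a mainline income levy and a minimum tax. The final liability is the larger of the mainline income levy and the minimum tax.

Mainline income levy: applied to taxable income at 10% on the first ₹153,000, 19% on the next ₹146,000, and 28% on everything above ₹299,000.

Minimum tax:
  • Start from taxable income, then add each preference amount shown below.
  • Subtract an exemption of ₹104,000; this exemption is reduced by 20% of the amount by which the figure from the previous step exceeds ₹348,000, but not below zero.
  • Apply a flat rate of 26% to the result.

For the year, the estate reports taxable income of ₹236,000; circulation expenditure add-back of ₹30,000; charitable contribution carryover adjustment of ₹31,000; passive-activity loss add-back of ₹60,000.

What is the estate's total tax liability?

₹66,248

Minimum tax:
  Adjusted income: ₹236,000 + ₹30,000 + ₹31,000 + ₹60,000 = ₹357,000
  Exemption: ₹104,000 − 20% × (₹357,000 − ₹348,000) = ₹104,000 − ₹1,800 = ₹102,200
  Base: ₹357,000 − ₹102,200 = ₹254,800
  ₹254,800 × 26% = ₹66,248

Mainline income levy:
  ₹153,000 × 10% = ₹15,300
  ₹83,000 × 19% = ₹15,770
  → ₹31,070

₹66,248 > ₹31,070, so the minimum tax is the binding amount.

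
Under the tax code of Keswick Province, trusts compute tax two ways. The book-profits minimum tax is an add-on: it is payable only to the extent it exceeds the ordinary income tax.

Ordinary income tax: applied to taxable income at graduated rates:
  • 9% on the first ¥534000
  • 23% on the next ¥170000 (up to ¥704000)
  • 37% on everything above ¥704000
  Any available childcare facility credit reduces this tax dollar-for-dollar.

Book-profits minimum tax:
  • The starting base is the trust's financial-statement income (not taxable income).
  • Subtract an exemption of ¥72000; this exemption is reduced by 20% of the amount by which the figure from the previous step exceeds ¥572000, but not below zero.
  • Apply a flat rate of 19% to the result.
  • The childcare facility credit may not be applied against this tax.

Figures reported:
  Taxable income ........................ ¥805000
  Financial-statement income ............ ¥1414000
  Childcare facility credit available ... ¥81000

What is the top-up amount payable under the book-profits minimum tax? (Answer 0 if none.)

¥225130

Book-profits minimum tax:
  Base (financial-statement income): ¥1414000
  Exemption: 20% × (¥1414000 − ¥572000) = ¥168400 ≥ ¥72000, so the exemption is fully phased out
  Base: ¥1414000 − ¥0 = ¥1414000
  ¥1414000 × 19% = ¥268660

Ordinary income tax:
  ¥534000 × 9% = ¥48060
  ¥170000 × 23% = ¥39100
  ¥101000 × 37% = ¥37370
  → ¥124530
  Less childcare facility credit ¥81000 → ¥43530

Excess of book-profits minimum tax over ordinary income tax: ¥268660 − ¥43530 = ¥225130.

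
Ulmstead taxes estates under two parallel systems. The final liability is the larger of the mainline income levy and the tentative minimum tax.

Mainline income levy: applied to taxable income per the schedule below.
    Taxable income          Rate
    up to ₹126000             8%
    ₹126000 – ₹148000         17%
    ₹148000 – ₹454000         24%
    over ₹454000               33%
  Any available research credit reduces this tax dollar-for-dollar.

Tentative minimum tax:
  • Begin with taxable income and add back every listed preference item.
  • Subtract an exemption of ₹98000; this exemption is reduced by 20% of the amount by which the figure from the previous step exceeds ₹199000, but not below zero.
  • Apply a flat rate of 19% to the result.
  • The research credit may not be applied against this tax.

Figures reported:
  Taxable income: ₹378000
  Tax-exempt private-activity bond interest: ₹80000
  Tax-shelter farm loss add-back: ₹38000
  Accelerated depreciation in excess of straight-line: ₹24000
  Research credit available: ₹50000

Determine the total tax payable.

₹92378

Tentative minimum tax:
  Adjusted income: ₹378000 + ₹80000 + ₹38000 + ₹24000 = ₹520000
  Exemption: ₹98000 − 20% × (₹520000 − ₹199000) = ₹98000 − ₹64200 = ₹33800
  Base: ₹520000 − ₹33800 = ₹486200
  ₹486200 × 19% = ₹92378

Mainline income levy:
  ₹126000 × 8% = ₹10080
  ₹22000 × 17% = ₹3740
  ₹230000 × 24% = ₹55200
  → ₹69020
  Less research credit ₹50000 → ₹19020

₹92378 > ₹19020, so the tentative minimum tax is the binding amount.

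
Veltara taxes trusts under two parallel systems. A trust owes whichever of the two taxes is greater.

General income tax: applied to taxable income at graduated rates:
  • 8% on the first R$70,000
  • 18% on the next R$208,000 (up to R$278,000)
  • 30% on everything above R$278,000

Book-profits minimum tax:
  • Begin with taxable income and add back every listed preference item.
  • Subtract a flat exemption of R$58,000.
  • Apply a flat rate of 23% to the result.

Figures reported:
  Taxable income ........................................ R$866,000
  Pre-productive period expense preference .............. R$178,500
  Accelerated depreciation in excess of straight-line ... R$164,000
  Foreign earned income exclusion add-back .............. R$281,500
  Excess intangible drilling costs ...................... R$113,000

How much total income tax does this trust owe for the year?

Book-profits minimum tax:
  Adjusted income: R$866,000 + R$178,500 + R$164,000 + R$281,500 + R$113,000 = R$1,603,000
  Less exemption R$58,000 → base R$1,545,000
  R$1,545,000 × 23% = R$355,350

General income tax:
  R$70,000 × 8% = R$5,600
  R$208,000 × 18% = R$37,440
  R$588,000 × 30% = R$176,400
  → R$219,440

R$355,350 > R$219,440, so the book-profits minimum tax is the binding amount.

R$355,350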